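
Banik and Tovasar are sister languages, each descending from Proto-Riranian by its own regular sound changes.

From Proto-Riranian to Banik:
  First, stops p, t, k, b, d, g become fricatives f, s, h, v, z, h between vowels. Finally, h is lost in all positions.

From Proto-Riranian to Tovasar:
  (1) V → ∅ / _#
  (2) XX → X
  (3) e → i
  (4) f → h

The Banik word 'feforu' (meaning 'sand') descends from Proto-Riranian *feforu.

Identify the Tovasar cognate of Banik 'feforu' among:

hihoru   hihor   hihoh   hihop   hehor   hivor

hihor

Tovasar: *feforu
  feforu → fefor   [apocope]
  fefor (rule 2 does not apply)
  fefor → fifor   [vowel merger]
  fifor → hihor   [unconditioned shift]
  giving Tovasar hihor.
The other candidates each miss or misapply at least one Tovasar change.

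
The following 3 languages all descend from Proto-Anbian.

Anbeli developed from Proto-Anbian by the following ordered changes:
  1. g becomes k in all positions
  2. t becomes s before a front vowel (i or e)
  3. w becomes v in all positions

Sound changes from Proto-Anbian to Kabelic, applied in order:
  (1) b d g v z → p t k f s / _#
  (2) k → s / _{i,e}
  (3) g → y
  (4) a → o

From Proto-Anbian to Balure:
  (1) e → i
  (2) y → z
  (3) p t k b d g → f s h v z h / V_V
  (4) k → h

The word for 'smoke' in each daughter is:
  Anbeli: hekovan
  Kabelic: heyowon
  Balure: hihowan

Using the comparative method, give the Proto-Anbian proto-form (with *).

Position 3: Anbeli has k, Kabelic has y, Balure has h. Taking the neighbouring segments as reconstructed: Anbeli k could go back to *k or *g; Kabelic y could go back to *g or *y; Balure h could go back to *k or *g or *h — the one source consistent with every daughter is *g.
Position 5: Anbeli has v, Kabelic has w, Balure has w. Kabelic preserves w here (none of its changes turn any other segment into w), so the proto-segment is *w.
Continuing position by position gives *hegowan; check it forward:
Anbeli: start from *hegowan.
  rule 1 (unconditioned shift): hegowan → hekowan
  rule 2: no change — hekowan
  rule 3 (unconditioned shift): hekowan → hekovan
  ⇒ Anbeli hekovan
Kabelic: *hegowan > heyowan > heyowon  (by unconditioned shift, vowel merger)
Balure: *hegowan
  hegowan → higowan   [vowel merger]
  higowan (rule 2 does not apply)
  higowan → hihowan   [intervocalic lenition]
  hihowan (rule 4 does not apply)
  giving Balure hihowan.
*hegowan is the unique common source.

*hegowan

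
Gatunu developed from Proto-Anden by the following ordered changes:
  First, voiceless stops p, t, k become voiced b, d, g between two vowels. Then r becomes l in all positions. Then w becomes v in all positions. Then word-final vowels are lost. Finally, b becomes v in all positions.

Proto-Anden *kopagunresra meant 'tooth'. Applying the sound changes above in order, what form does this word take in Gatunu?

Gatunu: *kopagunresra
  kopagunresra → kobagunresra   [intervocalic voicing]
  kobagunresra → kobagunlesla   [unconditioned shift]
  kobagunlesla (rule 3 does not apply)
  kobagunlesla → kobagunlesl   [apocope]
  kobagunlesl → kovagunlesl   [unconditioned shift]
  giving Gatunu kovagunlesl.

kovagunlesl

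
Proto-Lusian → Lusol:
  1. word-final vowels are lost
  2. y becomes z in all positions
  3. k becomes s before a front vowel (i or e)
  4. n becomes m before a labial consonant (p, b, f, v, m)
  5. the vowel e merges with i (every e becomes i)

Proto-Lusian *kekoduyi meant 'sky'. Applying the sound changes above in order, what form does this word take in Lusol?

sikoduz

Lusol: start from *kekoduyi.
  rule 1 (apocope): kekoduyi → kekoduy
  rule 2 (unconditioned shift): kekoduy → kekoduz
  rule 3 (palatalisation): kekoduz → sekoduz
  rule 4: no change — sekoduz
  rule 5 (vowel merger): sekoduz → sikoduz
  ⇒ Lusol sikoduz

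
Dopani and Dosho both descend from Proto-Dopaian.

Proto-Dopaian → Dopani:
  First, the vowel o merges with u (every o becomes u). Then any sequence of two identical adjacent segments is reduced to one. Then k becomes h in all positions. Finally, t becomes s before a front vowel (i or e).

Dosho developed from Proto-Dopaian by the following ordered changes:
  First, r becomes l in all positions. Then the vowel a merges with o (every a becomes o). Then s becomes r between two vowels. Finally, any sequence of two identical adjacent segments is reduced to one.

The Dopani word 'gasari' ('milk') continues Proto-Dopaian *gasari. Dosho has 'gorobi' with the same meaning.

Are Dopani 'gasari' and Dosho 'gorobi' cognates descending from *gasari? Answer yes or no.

no

Derive the expected Dosho reflex of *gasari:
Dosho: *gasari > gasali > gosoli > goroli  (by unconditioned shift, vowel merger, rhotacism)
The regular Dosho reflex would be 'goroli', but the attested form is 'gorobi'. The correspondence is irregular, so they are not cognates (the Dosho form has a different source).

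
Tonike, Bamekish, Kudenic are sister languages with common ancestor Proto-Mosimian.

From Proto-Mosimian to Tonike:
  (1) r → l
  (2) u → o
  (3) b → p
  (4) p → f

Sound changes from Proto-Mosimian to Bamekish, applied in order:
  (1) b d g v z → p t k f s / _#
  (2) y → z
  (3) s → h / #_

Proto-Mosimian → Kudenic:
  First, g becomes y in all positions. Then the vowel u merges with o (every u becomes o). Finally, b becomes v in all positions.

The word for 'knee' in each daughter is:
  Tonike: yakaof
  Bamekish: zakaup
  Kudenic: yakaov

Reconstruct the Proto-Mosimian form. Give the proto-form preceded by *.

*yakaub

Position 6: Tonike has f, Bamekish has p, Kudenic has v. Taking the neighbouring segments as reconstructed: Tonike f could go back to *p or *b or *f; Bamekish p could go back to *p or *b; Kudenic v could go back to *b or *v — the one source consistent with every daughter is *b.
Position 1: Tonike has y, Bamekish has z, Kudenic has y. Tonike preserves y here (none of its changes turn any other segment into y), so the proto-segment is *y.
This points to *yakaub. Verify forward in each daughter:
Tonike: start from *yakaub.
  rule 1: no change — yakaub
  rule 2 (vowel merger): yakaub → yakaob
  rule 3 (unconditioned shift): yakaob → yakaop
  rule 4 (unconditioned shift): yakaop → yakaof
  ⇒ Tonike yakaof
Bamekish: start from *yakaub.
  rule 1 (final devoicing): yakaub → yakaup
  rule 2 (unconditioned shift): yakaup → zakaup
  rule 3: no change — zakaup
  ⇒ Bamekish zakaup
Kudenic: start from *yakaub.
  rule 1: no change — yakaub
  rule 2 (vowel merger): yakaub → yakaob
  rule 3 (unconditioned shift): yakaob → yakaov
  ⇒ Kudenic yakaov
*yakaub is the unique common source.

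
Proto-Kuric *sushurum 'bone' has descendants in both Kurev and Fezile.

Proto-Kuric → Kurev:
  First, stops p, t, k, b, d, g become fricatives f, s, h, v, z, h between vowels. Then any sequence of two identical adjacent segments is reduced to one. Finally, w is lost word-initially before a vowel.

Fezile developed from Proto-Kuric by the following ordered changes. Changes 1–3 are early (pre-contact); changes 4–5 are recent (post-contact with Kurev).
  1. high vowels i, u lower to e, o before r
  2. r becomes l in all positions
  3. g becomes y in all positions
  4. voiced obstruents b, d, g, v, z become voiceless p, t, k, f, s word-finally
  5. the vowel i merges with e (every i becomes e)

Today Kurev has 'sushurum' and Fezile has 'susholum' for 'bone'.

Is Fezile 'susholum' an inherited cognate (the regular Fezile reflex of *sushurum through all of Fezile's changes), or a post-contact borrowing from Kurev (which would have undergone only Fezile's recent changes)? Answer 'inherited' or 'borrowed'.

inherited

If inherited, *sushurum would pass through all of Fezile's changes:
Fezile: *sushurum > sushorum > susholum  (by pre-rhotic lowering, unconditioned shift)
If borrowed from Kurev 'sushurum' after the early changes, it would undergo only the recent ones:
  rule 4 (final devoicing): no change (sushurum)
  rule 5 (vowel merger): no change (sushurum)
  ⇒ as a loan: sushurum
Fezile 'susholum' matches the inherited outcome exactly, so it is an inherited cognate, not a loan.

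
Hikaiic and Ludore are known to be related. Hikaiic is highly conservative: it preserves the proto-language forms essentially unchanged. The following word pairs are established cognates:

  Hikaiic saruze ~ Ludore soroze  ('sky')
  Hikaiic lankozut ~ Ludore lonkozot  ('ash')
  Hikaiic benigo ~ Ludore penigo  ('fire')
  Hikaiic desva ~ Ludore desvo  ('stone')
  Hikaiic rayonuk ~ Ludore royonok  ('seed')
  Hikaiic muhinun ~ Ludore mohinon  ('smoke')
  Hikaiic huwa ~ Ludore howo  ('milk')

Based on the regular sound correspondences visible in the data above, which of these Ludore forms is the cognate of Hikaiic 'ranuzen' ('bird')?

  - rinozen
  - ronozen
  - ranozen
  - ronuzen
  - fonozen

ronozen

lankozut ~ lonkozot — Hikaiic a corresponds to Ludore o after a consonant, before a nasal.
saruze ~ soroze, lankozut ~ lonkozot — Hikaiic u corresponds to Ludore o after a consonant, before a consonant other than r, m, n, p, b, f, v.
Applying these to Hikaiic 'ranuzen':
  ranuzen → ronuzen   (a→o after a consonant, before a nasal)
  ronuzen → ronozen   (u→o after a consonant, before a consonant other than r, m, n, p, b, f, v)
So the Ludore cognate is 'ronozen'.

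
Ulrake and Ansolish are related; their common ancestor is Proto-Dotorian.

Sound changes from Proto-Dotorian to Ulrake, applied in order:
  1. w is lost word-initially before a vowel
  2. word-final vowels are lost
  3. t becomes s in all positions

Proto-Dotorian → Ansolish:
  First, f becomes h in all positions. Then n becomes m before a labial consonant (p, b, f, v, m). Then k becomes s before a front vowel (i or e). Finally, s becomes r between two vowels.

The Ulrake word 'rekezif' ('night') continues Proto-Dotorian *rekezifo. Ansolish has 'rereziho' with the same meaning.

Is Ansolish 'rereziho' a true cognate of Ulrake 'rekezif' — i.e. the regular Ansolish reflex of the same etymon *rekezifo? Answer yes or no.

yes

Derive the expected Ansolish reflex of *rekezifo:
Ansolish: *rekezifo
  rekezifo → rekeziho   [unconditioned shift]
  rekeziho (rule 2 does not apply)
  rekeziho → reseziho   [palatalisation]
  reseziho → rereziho   [rhotacism]
  giving Ansolish rereziho.
Ansolish 'rereziho' matches the regular reflex exactly, so the pair is cognate.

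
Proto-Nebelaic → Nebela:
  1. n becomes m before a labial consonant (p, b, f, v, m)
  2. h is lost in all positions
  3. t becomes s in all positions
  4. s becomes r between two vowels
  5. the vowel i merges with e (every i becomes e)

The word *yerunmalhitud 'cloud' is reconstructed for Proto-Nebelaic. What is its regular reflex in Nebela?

yerummalerud

Nebela: *yerunmalhitud
  yerunmalhitud → yerummalhitud   [nasal place assimilation]
  yerummalhitud → yerummalitud   [h-loss]
  yerummalitud → yerummalisud   [unconditioned shift]
  yerummalisud → yerummalirud   [rhotacism]
  yerummalirud → yerummalerud   [vowel merger]
  giving Nebela yerummalerud.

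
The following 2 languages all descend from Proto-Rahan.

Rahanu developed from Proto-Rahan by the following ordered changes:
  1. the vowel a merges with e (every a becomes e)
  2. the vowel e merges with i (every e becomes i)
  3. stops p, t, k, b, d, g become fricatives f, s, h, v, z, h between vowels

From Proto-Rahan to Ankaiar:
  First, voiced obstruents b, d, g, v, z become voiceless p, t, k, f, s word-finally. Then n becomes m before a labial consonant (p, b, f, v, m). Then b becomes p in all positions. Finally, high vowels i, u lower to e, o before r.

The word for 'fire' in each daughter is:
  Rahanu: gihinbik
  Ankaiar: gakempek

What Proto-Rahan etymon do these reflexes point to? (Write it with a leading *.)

*gakenbek

Position 5: Rahanu has n, Ankaiar has m. Rahanu preserves n here (none of its changes turn any other segment into n), so the proto-segment is *n.
Position 3: Rahanu has h, Ankaiar has k. Taking the neighbouring segments as reconstructed: Rahanu h could go back to *k or *g or *h; Ankaiar k can only go back to *k — the one source consistent with every daughter is *k.
Verify the candidate proto-form against each daughter:
Rahanu: start from *gakenbek.
  rule 1 (vowel merger): gakenbek → gekenbek
  rule 2 (vowel merger): gekenbek → gikinbik
  rule 3 (intervocalic lenition): gikinbik → gihinbik
  ⇒ Rahanu gihinbik
Ankaiar: *gakenbek > gakembek > gakempek  (by nasal place assimilation, unconditioned shift)
No other proto-form is consistent with every reflex, so the reconstruction is *gakenbek.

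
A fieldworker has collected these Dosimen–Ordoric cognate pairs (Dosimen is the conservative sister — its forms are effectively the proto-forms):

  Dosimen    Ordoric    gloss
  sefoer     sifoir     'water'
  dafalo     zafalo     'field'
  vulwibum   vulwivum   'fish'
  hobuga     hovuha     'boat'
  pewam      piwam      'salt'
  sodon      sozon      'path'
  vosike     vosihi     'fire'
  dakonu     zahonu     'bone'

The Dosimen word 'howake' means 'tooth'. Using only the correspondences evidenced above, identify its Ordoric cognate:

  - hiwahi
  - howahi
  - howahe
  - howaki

howahi

vosike ~ vosihi — Dosimen k corresponds to Ordoric h between vowels (before a front vowel).
vosike ~ vosihi — Dosimen e corresponds to Ordoric i word-finally.
Applying these to Dosimen 'howake':
  howake → howahe   (k→h between vowels (before a front vowel))
  howahe → howahi   (e→i word-finally)
So the Ordoric cognate is 'howahi'.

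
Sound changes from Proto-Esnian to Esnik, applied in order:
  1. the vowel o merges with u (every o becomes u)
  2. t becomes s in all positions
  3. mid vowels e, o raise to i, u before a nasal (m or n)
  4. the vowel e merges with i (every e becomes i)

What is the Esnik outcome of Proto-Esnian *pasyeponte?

pasyipunsi

Esnik: *pasyeponte > pasyepunte > pasyepunse > pasyipunsi  (by vowel merger, unconditioned shift, vowel merger)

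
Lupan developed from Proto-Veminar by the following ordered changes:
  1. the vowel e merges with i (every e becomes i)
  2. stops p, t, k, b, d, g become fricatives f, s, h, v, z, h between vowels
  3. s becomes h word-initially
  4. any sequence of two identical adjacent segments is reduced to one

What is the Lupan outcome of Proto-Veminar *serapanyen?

hirafanyin

Lupan: *serapanyen > sirapanyin > sirafanyin > hirafanyin  (by vowel merger, intervocalic lenition, debuccalisation)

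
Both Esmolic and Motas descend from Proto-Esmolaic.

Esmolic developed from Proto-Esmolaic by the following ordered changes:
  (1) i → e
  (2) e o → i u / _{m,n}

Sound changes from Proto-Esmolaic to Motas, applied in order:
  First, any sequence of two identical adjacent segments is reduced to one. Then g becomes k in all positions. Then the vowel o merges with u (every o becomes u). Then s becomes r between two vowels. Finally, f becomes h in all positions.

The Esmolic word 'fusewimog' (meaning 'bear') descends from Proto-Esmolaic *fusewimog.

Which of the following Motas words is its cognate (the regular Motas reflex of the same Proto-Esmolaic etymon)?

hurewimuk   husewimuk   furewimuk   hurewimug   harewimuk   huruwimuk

hurewimuk

Motas: *fusewimog
  fusewimog (rule 1 does not apply)
  fusewimog → fusewimok   [unconditioned shift]
  fusewimok → fusewimuk   [vowel merger]
  fusewimuk → furewimuk   [rhotacism]
  furewimuk → hurewimuk   [unconditioned shift]
  giving Motas hurewimuk.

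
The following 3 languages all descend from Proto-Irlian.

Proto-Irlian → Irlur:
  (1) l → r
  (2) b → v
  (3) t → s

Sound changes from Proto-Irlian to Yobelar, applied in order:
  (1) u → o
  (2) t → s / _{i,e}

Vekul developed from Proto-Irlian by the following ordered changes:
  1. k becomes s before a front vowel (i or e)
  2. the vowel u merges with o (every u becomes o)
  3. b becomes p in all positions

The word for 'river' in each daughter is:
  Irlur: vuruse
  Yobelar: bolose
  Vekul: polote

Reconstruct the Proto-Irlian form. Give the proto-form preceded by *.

*bulute

Position 5: Irlur has s, Yobelar has s, Vekul has t. Vekul preserves t here (none of its changes turn any other segment into t), so the proto-segment is *t.
Position 2: Irlur has u, Yobelar has o, Vekul has o. Irlur preserves u here (none of its changes turn any other segment into u), so the proto-segment is *u.
Position 1: Irlur has v, Yobelar has b, Vekul has p. Yobelar preserves b here (none of its changes turn any other segment into b), so the proto-segment is *b.
Verify the candidate proto-form against each daughter:
Irlur: *bulute > burute > vurute > vuruse  (by unconditioned shift, unconditioned shift, unconditioned shift)
Yobelar: *bulute
  bulute → bolote   [vowel merger]
  bolote → bolose   [palatalisation]
  giving Yobelar bolose.
Vekul: *bulute > bolote > polote  (by vowel merger, unconditioned shift)
No other proto-form is consistent with every reflex, so the reconstruction is *bulute.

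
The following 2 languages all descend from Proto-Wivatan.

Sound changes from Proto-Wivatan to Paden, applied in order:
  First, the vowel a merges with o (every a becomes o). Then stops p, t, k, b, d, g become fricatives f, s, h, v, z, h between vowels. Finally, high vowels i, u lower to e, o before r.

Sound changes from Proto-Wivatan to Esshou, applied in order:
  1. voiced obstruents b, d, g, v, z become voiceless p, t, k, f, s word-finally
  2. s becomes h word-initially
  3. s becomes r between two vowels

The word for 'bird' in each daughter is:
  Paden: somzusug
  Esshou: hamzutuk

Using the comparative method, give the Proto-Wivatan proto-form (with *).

*samzutug

Position 2: Paden has o, Esshou has a. Esshou preserves a here (none of its changes turn any other segment into a), so the proto-segment is *a.
Position 1: Paden has s, Esshou has h. Taking the neighbouring segments as reconstructed: Paden s can only go back to *s; Esshou h could go back to *s or *h — the one source consistent with every daughter is *s.
Position 8: Paden has g, Esshou has k. Paden preserves g here (none of its changes turn any other segment into g), so the proto-segment is *g.
Continuing position by position gives *samzutug; check it forward:
Paden: *samzutug
  samzutug → somzutug   [vowel merger]
  somzutug → somzusug   [intervocalic lenition]
  somzusug (rule 3 does not apply)
  giving Paden somzusug.
Esshou: *samzutug
  samzutug → samzutuk   [final devoicing]
  samzutuk → hamzutuk   [debuccalisation]
  hamzutuk (rule 3 does not apply)
  giving Esshou hamzutuk.
Only *samzutug yields all of Paden somzusug, Esshou hamzutuk.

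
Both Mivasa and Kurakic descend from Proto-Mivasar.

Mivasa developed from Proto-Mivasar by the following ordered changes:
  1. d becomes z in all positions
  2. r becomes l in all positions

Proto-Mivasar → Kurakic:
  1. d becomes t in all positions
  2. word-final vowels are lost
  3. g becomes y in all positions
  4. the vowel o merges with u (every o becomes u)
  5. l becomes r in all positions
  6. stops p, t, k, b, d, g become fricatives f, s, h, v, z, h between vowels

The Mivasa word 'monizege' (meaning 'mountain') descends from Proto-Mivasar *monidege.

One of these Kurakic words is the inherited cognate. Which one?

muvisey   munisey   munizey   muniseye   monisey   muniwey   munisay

munisey

Kurakic: start from *monidege.
  rule 1 (unconditioned shift): monidege → monitege
  rule 2 (apocope): monitege → moniteg
  rule 3 (unconditioned shift): moniteg → monitey
  rule 4 (vowel merger): monitey → munitey
  rule 5: no change — munitey
  rule 6 (intervocalic lenition): munitey → munisey
  ⇒ Kurakic munisey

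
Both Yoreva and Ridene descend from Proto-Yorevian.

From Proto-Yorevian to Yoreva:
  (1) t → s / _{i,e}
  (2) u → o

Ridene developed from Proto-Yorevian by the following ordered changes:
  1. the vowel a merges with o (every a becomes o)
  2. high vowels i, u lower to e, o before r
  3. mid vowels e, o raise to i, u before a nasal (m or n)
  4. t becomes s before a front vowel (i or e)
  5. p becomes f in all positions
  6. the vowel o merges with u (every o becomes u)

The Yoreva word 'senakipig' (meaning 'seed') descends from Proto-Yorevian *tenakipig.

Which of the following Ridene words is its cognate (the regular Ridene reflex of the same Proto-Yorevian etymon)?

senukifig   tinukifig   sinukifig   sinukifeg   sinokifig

sinukifig

Ridene: start from *tenakipig.
  rule 1 (vowel merger): tenakipig → tenokipig
  rule 2: no change — tenokipig
  rule 3 (pre-nasal raising): tenokipig → tinokipig
  rule 4 (palatalisation): tinokipig → sinokipig
  rule 5 (unconditioned shift): sinokipig → sinokifig
  rule 6 (vowel merger): sinokifig → sinukifig
  ⇒ Ridene sinukifig
Only 'sinukifig' matches the regular Ridene development of *tenakipig.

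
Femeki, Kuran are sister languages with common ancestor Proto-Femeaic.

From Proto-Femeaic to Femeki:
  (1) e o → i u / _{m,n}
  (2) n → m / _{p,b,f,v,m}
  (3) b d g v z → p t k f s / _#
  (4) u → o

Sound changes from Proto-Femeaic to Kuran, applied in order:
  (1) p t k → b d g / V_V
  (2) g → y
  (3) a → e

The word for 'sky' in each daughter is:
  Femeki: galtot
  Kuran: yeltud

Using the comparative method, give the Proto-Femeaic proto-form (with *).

Position 1: Femeki has g, Kuran has y. Femeki preserves g here (none of its changes turn any other segment into g), so the proto-segment is *g.
Position 6: Femeki has t, Kuran has d. Taking the neighbouring segments as reconstructed: Femeki t could go back to *t or *d; Kuran d can only go back to *d — the one source consistent with every daughter is *d.
Position 5: Femeki has o, Kuran has u. Kuran preserves u here (none of its changes turn any other segment into u), so the proto-segment is *u.
Continuing position by position gives *galtud; check it forward:
Femeki: *galtud > galtut > galtot  (by final devoicing, vowel merger)
Kuran: *galtud > yaltud > yeltud  (by unconditioned shift, vowel merger)
*galtud is the unique common source.

*galtud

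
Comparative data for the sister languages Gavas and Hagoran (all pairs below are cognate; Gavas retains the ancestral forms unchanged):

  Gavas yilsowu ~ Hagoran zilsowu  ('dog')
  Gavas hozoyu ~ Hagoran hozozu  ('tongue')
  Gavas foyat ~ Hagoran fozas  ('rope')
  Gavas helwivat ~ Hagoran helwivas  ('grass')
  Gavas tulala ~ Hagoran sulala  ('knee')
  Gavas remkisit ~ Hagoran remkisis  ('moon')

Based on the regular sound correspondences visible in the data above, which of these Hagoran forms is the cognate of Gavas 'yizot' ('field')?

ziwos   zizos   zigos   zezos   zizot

zizos

yilsowu ~ zilsowu — Gavas y corresponds to Hagoran z word-initially before a front vowel.
foyat ~ fozas, helwivat ~ helwivas — Gavas t corresponds to Hagoran s word-finally.
Applying these to Gavas 'yizot':
  yizot → zizot   (y→z word-initially before a front vowel)
  zizot → zizos   (t→s word-finally)
So the Hagoran cognate is 'zizos'.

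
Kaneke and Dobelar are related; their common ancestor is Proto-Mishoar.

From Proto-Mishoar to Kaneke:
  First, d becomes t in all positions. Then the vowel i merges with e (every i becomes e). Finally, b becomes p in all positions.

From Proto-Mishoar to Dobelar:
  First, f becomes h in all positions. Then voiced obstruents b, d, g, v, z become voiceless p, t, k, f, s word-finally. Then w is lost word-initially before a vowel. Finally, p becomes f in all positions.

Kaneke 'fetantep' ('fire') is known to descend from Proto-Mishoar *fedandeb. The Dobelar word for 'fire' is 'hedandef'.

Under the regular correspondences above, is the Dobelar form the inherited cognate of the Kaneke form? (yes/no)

yes

Derive the expected Dobelar reflex of *fedandeb:
Dobelar: *fedandeb > hedandeb > hedandep > hedandef  (by unconditioned shift, final devoicing, unconditioned shift)
Dobelar 'hedandef' matches the regular reflex exactly, so the pair is cognate.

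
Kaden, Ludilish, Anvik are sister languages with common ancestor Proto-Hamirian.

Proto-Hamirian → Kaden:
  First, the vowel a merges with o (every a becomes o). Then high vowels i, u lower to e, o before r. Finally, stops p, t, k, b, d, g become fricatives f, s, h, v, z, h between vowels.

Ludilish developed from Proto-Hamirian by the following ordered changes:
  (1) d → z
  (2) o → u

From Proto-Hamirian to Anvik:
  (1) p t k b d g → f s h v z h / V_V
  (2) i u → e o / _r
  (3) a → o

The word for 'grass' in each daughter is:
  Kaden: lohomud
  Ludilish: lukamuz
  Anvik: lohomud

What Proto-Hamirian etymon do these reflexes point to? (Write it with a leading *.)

*lokamud

Position 4: Kaden has o, Ludilish has a, Anvik has o. Ludilish preserves a here (none of its changes turn any other segment into a), so the proto-segment is *a.
Position 3: Kaden has h, Ludilish has k, Anvik has h. Ludilish preserves k here (none of its changes turn any other segment into k), so the proto-segment is *k.
Verify the candidate proto-form against each daughter:
Kaden: start from *lokamud.
  rule 1 (vowel merger): lokamud → lokomud
  rule 2: no change — lokomud
  rule 3 (intervocalic lenition): lokomud → lohomud
  ⇒ Kaden lohomud
Ludilish: *lokamud > lokamuz > lukamuz  (by unconditioned shift, vowel merger)
Anvik: *lokamud
  lokamud → lohamud   [intervocalic lenition]
  lohamud (rule 2 does not apply)
  lohamud → lohomud   [vowel merger]
  giving Anvik lohomud.
Only *lokamud yields all of Kaden lohomud, Ludilish lukamuz, Anvik lohomud.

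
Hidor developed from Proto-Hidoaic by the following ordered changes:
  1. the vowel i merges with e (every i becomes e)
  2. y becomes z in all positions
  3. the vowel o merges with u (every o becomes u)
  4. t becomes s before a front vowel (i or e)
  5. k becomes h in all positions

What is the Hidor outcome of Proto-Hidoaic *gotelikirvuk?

Hidor: *gotelikirvuk
  gotelikirvuk → gotelekervuk   [vowel merger]
  gotelekervuk (rule 2 does not apply)
  gotelekervuk → gutelekervuk   [vowel merger]
  gutelekervuk → guselekervuk   [palatalisation]
  guselekervuk → guselehervuh   [unconditioned shift]
  giving Hidor guselehervuh.

guselehervuh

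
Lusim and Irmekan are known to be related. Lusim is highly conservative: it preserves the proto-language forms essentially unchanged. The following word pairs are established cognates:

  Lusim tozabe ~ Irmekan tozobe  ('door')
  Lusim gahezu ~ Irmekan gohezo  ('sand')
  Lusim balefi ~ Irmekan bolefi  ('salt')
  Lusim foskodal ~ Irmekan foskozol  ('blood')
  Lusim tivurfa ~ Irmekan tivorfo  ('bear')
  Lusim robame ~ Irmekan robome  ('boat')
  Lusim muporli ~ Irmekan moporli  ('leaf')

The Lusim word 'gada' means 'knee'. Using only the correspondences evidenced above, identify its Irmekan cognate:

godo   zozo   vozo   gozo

gahezu ~ gohezo, balefi ~ bolefi — Lusim a corresponds to Irmekan o after a consonant, before a consonant other than r, m, n, p, b, f, v.
foskodal ~ foskozol — Lusim d corresponds to Irmekan z between vowels (before a back vowel).
tivurfa ~ tivorfo — Lusim a corresponds to Irmekan o word-finally.
Applying these to Lusim 'gada':
  gada → goda   (a→o after a consonant, before a consonant other than r, m, n, p, b, f, v)
  goda → goza   (d→z between vowels (before a back vowel))
  goza → gozo   (a→o word-finally)
So the Irmekan cognate is 'gozo'.

gozo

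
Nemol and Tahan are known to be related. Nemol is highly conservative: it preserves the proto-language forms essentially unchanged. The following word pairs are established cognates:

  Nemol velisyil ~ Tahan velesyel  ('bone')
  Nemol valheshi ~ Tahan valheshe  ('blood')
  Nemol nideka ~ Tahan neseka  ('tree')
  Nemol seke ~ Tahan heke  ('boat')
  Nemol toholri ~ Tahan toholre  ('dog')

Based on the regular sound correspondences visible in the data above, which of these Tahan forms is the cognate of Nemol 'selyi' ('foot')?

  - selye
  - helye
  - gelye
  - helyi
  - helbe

seke ~ heke — Nemol s corresponds to Tahan h word-initially before a front vowel.
valheshi ~ valheshe, toholri ~ toholre — Nemol i corresponds to Tahan e word-finally.
Applying these to Nemol 'selyi':
  selyi → helyi   (s→h word-initially before a front vowel)
  helyi → helye   (i→e word-finally)
So the Tahan cognate is 'helye'.

helye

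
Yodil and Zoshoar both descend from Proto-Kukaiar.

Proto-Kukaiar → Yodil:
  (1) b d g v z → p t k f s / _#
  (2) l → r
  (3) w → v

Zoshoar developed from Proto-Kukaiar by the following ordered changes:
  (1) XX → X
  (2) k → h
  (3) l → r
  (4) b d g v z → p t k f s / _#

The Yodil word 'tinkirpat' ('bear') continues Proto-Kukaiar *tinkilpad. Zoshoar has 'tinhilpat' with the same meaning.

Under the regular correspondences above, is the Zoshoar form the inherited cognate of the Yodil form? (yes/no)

no

Derive the expected Zoshoar reflex of *tinkilpad:
Zoshoar: start from *tinkilpad.
  rule 1: no change — tinkilpad
  rule 2 (unconditioned shift): tinkilpad → tinhilpad
  rule 3 (unconditioned shift): tinhilpad → tinhirpad
  rule 4 (final devoicing): tinhirpad → tinhirpat
  ⇒ Zoshoar tinhirpat
The regular Zoshoar reflex would be 'tinhirpat', but the attested form is 'tinhilpat'. The correspondence is irregular, so they are not cognates (the Zoshoar form has a different source).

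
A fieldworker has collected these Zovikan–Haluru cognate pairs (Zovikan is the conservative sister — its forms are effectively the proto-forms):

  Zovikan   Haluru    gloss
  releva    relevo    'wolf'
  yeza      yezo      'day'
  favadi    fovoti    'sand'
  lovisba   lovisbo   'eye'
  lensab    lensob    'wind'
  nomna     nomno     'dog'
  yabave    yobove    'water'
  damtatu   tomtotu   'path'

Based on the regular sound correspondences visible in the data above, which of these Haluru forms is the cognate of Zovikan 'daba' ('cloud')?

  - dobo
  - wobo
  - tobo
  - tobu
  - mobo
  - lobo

damtatu ~ tomtotu — Zovikan d corresponds to Haluru t word-initially before a back vowel.
lensab ~ lensob, yabave ~ yobove — Zovikan a corresponds to Haluru o after a consonant, before a labial obstruent.
releva ~ relevo, yeza ~ yezo — Zovikan a corresponds to Haluru o word-finally.
Applying these to Zovikan 'daba':
  daba → taba   (d→t word-initially before a back vowel)
  taba → toba   (a→o after a consonant, before a labial obstruent)
  toba → tobo   (a→o word-finally)
So the Haluru cognate is 'tobo'.

tobo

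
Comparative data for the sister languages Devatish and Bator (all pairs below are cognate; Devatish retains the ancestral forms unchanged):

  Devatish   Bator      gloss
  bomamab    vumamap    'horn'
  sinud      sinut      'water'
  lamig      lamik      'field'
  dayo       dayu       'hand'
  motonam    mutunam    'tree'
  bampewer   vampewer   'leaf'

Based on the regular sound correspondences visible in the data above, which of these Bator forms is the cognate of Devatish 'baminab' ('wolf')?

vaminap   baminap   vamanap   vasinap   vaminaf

vaminap

bampewer ~ vampewer — Devatish b corresponds to Bator v word-initially before a back vowel.
bomamab ~ vumamap — Devatish b corresponds to Bator p word-finally.
Applying these to Devatish 'baminab':
  baminab → vaminab   (b→v word-initially before a back vowel)
  vaminab → vaminap   (b→p word-finally)
So the Bator cognate is 'vaminap'.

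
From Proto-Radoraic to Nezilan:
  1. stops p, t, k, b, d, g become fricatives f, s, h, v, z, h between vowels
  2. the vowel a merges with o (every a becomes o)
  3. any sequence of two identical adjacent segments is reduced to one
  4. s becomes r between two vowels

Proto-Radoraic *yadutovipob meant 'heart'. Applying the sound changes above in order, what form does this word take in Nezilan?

yozurovifob

Nezilan: *yadutovipob > yazusovifob > yozusovifob > yozurovifob  (by intervocalic lenition, vowel merger, rhotacism)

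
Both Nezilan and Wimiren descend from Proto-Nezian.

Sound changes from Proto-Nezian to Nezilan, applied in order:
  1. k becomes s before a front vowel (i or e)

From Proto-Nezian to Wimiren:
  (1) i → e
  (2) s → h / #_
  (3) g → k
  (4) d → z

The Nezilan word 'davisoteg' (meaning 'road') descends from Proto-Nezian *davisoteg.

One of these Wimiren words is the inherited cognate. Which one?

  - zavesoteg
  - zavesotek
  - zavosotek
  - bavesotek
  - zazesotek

zavesotek

Wimiren: *davisoteg > davesoteg > davesotek > zavesotek  (by vowel merger, unconditioned shift, unconditioned shift)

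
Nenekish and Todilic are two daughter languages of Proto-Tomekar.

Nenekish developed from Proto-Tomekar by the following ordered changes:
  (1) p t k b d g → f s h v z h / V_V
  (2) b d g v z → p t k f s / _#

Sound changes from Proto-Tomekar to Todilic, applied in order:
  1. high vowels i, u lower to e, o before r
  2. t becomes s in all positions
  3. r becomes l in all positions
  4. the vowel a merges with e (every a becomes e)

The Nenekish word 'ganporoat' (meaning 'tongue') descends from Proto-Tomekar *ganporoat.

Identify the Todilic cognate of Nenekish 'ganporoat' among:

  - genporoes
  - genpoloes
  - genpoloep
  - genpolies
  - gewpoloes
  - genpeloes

Todilic: start from *ganporoat.
  rule 1: no change — ganporoat
  rule 2 (unconditioned shift): ganporoat → ganporoas
  rule 3 (unconditioned shift): ganporoas → ganpoloas
  rule 4 (vowel merger): ganpoloas → genpoloes
  ⇒ Todilic genpoloes

genpoloes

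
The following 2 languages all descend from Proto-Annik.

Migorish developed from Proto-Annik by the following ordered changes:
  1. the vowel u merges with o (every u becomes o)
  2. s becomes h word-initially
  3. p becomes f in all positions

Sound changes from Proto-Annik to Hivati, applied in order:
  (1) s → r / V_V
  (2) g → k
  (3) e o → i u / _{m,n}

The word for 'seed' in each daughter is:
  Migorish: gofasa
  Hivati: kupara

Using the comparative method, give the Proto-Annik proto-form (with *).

Position 3: Migorish has f, Hivati has p. Hivati preserves p here (none of its changes turn any other segment into p), so the proto-segment is *p.
Position 5: Migorish has s, Hivati has r. Migorish preserves s here (none of its changes turn any other segment into s), so the proto-segment is *s.
Continuing position by position gives *gupasa; check it forward:
Migorish: start from *gupasa.
  rule 1 (vowel merger): gupasa → gopasa
  rule 2: no change — gopasa
  rule 3 (unconditioned shift): gopasa → gofasa
  ⇒ Migorish gofasa
Hivati: *gupasa > gupara > kupara  (by rhotacism, unconditioned shift)
*gupasa is the unique common source.

*gupasa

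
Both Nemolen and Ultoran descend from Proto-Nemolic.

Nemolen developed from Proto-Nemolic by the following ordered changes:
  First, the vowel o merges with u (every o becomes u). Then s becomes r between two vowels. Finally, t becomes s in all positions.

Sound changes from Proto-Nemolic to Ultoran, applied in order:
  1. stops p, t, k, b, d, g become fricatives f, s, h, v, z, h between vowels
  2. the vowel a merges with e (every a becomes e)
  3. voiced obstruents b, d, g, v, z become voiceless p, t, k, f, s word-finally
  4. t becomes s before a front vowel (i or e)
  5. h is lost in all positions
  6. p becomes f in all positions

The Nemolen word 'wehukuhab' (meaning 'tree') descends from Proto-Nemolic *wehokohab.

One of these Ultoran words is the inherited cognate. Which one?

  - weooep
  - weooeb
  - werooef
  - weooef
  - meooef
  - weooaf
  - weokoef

weooef

Ultoran: *wehokohab
  wehokohab → wehohohab   [intervocalic lenition]
  wehohohab → wehohoheb   [vowel merger]
  wehohoheb → wehohohep   [final devoicing]
  wehohohep (rule 4 does not apply)
  wehohohep → weooep   [h-loss]
  weooep → weooef   [unconditioned shift]
  giving Ultoran weooef.
The other candidates each miss or misapply at least one Ultoran change.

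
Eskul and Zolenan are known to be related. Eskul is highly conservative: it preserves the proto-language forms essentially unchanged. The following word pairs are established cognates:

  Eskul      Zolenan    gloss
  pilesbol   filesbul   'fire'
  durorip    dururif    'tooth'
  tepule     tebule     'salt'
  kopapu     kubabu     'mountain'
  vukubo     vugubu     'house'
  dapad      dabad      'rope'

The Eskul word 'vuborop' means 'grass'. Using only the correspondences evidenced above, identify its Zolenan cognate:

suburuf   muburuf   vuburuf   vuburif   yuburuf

vuburuf

durorip ~ dururif — Eskul o corresponds to Zolenan u after a consonant, before r.
kopapu ~ kubabu — Eskul o corresponds to Zolenan u after a consonant, before a labial obstruent.
durorip ~ dururif — Eskul p corresponds to Zolenan f word-finally.
Applying these to Eskul 'vuborop':
  vuborop → vuburop   (o→u after a consonant, before r)
  vuburop → vuburup   (o→u after a consonant, before a labial obstruent)
  vuburup → vuburuf   (p→f word-finally)
So the Zolenan cognate is 'vuburuf'.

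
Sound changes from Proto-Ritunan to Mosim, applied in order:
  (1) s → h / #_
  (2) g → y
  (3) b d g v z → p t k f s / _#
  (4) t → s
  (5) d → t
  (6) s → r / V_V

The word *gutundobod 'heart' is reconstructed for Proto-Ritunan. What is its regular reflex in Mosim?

yuruntobos

Mosim: *gutundobod
  gutundobod (rule 1 does not apply)
  gutundobod → yutundobod   [unconditioned shift]
  yutundobod → yutundobot   [final devoicing]
  yutundobot → yusundobos   [unconditioned shift]
  yusundobos → yusuntobos   [unconditioned shift]
  yusuntobos → yuruntobos   [rhotacism]
  giving Mosim yuruntobos.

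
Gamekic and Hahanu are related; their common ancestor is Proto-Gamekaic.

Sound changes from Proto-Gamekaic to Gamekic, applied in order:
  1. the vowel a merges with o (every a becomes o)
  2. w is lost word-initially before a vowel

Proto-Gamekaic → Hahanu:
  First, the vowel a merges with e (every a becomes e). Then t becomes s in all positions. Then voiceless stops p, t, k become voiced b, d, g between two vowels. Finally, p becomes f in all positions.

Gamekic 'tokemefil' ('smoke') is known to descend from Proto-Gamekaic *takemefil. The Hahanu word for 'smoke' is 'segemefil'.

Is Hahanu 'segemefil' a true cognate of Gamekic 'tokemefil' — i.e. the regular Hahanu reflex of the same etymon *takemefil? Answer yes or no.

yes

Derive the expected Hahanu reflex of *takemefil:
Hahanu: start from *takemefil.
  rule 1 (vowel merger): takemefil → tekemefil
  rule 2 (unconditioned shift): tekemefil → sekemefil
  rule 3 (intervocalic voicing): sekemefil → segemefil
  rule 4: no change — segemefil
  ⇒ Hahanu segemefil
Hahanu 'segemefil' matches the regular reflex exactly, so the pair is cognate.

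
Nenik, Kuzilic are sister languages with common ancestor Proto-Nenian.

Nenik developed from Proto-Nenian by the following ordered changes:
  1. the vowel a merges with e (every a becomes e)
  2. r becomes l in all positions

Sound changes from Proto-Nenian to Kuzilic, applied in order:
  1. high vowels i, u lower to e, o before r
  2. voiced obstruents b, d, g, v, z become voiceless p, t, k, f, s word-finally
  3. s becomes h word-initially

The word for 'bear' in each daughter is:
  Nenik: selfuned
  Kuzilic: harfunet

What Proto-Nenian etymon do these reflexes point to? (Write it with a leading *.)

*sarfuned

Position 1: Nenik has s, Kuzilic has h. Nenik preserves s here (none of its changes turn any other segment into s), so the proto-segment is *s.
Position 3: Nenik has l, Kuzilic has r. Kuzilic preserves r here (none of its changes turn any other segment into r), so the proto-segment is *r.
Verify the candidate proto-form against each daughter:
Nenik: start from *sarfuned.
  rule 1 (vowel merger): sarfuned → serfuned
  rule 2 (unconditioned shift): serfuned → selfuned
  ⇒ Nenik selfuned
Kuzilic: *sarfuned
  sarfuned (rule 1 does not apply)
  sarfuned → sarfunet   [final devoicing]
  sarfunet → harfunet   [debuccalisation]
  giving Kuzilic harfunet.
*sarfuned is the unique common source.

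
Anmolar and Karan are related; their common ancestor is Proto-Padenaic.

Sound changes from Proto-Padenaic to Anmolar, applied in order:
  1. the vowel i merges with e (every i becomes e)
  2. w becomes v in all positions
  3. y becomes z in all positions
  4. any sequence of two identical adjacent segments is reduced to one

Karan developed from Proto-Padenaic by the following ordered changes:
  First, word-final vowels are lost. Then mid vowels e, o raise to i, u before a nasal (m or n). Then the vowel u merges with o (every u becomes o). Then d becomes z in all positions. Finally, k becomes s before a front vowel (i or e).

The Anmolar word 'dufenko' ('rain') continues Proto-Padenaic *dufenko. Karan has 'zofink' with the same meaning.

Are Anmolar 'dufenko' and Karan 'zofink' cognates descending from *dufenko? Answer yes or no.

yes

Derive the expected Karan reflex of *dufenko:
Karan: start from *dufenko.
  rule 1 (apocope): dufenko → dufenk
  rule 2 (pre-nasal raising): dufenk → dufink
  rule 3 (vowel merger): dufink → dofink
  rule 4 (unconditioned shift): dofink → zofink
  rule 5: no change — zofink
  ⇒ Karan zofink
Karan 'zofink' matches the regular reflex exactly, so the pair is cognate.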